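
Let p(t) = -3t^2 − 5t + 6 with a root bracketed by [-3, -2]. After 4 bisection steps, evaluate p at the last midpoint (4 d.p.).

0.3633

m = -2.5, p(m) = -0.25 (−); new bracket [-2.5, -2]
m = -2.25, p(m) = 2.0625 (+); new bracket [-2.5, -2.25]
m = -2.375, p(m) = 0.953125 (+); new bracket [-2.5, -2.375]
m = -2.4375, p(m) = 0.3633 (+); new bracket [-2.5, -2.4375]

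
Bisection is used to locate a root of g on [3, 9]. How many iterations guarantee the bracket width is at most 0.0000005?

24

Width after n steps is 6/2^n. Need 2^n ≥ 6/0.0000005 = 12000000.
2^23 = 8388608 < 12000000 ≤ 2^24 = 16777216, so n = 24.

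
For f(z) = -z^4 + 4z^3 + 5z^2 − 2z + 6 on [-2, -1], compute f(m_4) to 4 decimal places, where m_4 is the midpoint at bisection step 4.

0.1128

m = -1.5, f(m) = 1.6875 (+); new bracket [-2, -1.5]
m = -1.75, f(m) = -6.003906 (−); new bracket [-1.75, -1.5]
m = -1.625, f(m) = -1.683838 (−); new bracket [-1.625, -1.5]
m = -1.5625, f(m) = 0.1128 (+); new bracket [-1.625, -1.5625]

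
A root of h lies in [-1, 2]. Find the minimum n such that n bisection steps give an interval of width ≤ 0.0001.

Width after n steps is 3/2^n. Need 2^n ≥ 3/0.0001 = 30000.
2^14 = 16384 < 30000 ≤ 2^15 = 32768, so n = 15.

15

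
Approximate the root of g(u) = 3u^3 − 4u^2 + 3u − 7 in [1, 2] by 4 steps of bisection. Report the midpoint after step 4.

1.5625

midpoint 1.5: g = -1.375 < 0 → [1.5, 2]
midpoint 1.75: g = 2.078125 > 0 → [1.5, 1.75]
midpoint 1.625: g = 0.185547 > 0 → [1.5, 1.625]
midpoint 1.5625: g = -0.634 < 0 → [1.5625, 1.625]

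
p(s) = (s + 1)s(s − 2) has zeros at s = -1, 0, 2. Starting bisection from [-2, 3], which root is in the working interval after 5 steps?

2

midpoint 0.5: p = -1.125 < 0 → [0.5, 3]
midpoint 1.75: p = -1.203125 < 0 → [1.75, 3]
midpoint 2.375: p = 3.005859 > 0 → [1.75, 2.375]
midpoint 2.0625: p = 0.3948 > 0 → [1.75, 2.0625]
midpoint 1.90625: p = -0.5194 < 0 → [1.90625, 2.0625]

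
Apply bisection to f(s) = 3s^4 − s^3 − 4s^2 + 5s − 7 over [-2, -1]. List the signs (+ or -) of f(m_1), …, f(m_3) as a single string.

s = -1.5 gives f = -4.9375, negative; keep [-2, -1.5]
s = -1.75 gives f = 5.496094, positive; keep [-1.75, -1.5]
s = -1.625 gives f = -0.477783, negative; keep [-1.75, -1.625]

-+-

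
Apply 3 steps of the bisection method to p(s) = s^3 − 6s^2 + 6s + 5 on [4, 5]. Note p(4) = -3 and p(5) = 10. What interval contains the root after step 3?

[4.25, 4.375]

m = 4.5, p(m) = 1.625 (+); new bracket [4, 4.5]
m = 4.25, p(m) = -1.109375 (−); new bracket [4.25, 4.5]
m = 4.375, p(m) = 0.146484 (+); new bracket [4.25, 4.375]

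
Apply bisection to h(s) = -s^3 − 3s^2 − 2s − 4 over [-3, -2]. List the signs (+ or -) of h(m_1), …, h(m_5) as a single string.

midpoint -2.5: h = -2.125 < 0 → [-3, -2.5]
midpoint -2.75: h = -0.390625 < 0 → [-3, -2.75]
midpoint -2.875: h = 0.716797 > 0 → [-2.875, -2.75]
midpoint -2.8125: h = 0.1418 > 0 → [-2.8125, -2.75]
midpoint -2.78125: h = -0.1296 < 0 → [-2.8125, -2.78125]

--++-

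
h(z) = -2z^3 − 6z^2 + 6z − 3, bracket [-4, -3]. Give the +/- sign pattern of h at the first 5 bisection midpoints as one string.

h(-3.5) = -11.75 < 0, so the root lies in [-4, -3.5]
h(-3.75) = -4.40625 < 0, so the root lies in [-4, -3.75]
h(-3.875) = 0.027344 > 0, so the root lies in [-3.875, -3.75]
h(-3.8125) = -2.2554 < 0, so the root lies in [-3.875, -3.8125]
h(-3.84375) = -1.1307 < 0, so the root lies in [-3.875, -3.84375]

--+--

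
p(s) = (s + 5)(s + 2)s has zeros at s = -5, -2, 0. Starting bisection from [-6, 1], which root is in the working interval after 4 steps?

midpoint -2.5: p = 3.125 > 0 → [-6, -2.5]
midpoint -4.25: p = 7.171875 > 0 → [-6, -4.25]
midpoint -5.125: p = -2.001953 < 0 → [-5.125, -4.25]
midpoint -4.6875: p = 3.9368 > 0 → [-5.125, -4.6875]

-5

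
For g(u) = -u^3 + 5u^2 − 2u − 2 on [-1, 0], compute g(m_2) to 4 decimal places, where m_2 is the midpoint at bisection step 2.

m = -0.5, g(m) = 0.375 (+); new bracket [-0.5, 0]
m = -0.25, g(m) = -1.171875 (−); new bracket [-0.5, -0.25]

-1.1719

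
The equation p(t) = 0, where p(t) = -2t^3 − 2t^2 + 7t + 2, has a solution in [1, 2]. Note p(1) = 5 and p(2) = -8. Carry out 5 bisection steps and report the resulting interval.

m = 1.5, p(m) = 1.25 (+); new bracket [1.5, 2]
m = 1.75, p(m) = -2.59375 (−); new bracket [1.5, 1.75]
m = 1.625, p(m) = -0.488281 (−); new bracket [1.5, 1.625]
m = 1.5625, p(m) = 0.4253 (+); new bracket [1.5625, 1.625]
m = 1.59375, p(m) = -0.0202 (−); new bracket [1.5625, 1.59375]

[1.5625, 1.59375]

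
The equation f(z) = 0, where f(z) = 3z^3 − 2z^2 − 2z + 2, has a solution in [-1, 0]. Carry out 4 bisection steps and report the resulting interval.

m = -0.5, f(m) = 2.125 (+); new bracket [-1, -0.5]
m = -0.75, f(m) = 1.109375 (+); new bracket [-1, -0.75]
m = -0.875, f(m) = 0.208984 (+); new bracket [-1, -0.875]
m = -0.9375, f(m) = -0.3547 (−); new bracket [-0.9375, -0.875]

[-0.9375, -0.875]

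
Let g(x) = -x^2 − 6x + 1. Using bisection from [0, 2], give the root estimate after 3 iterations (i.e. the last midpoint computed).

0.25

m = 1, g(m) = -6 (−); new bracket [0, 1]
m = 0.5, g(m) = -2.25 (−); new bracket [0, 0.5]
m = 0.25, g(m) = -0.5625 (−); new bracket [0, 0.25]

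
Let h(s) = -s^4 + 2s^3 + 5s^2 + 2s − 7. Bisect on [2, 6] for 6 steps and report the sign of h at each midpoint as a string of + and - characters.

-+-+++

s = 4 gives h = -47, negative; keep [2, 4]
s = 3 gives h = 17, positive; keep [3, 4]
s = 3.5 gives h = -3.0625, negative; keep [3, 3.5]
s = 3.25 gives h = 9.4023, positive; keep [3.25, 3.5]
s = 3.375 gives h = 3.8435, positive; keep [3.375, 3.5]
s = 3.4375 gives h = 0.5674, positive; keep [3.4375, 3.5]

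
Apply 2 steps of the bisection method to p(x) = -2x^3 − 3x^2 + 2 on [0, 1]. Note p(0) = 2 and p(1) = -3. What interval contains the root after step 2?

[0.5, 0.75]

m = 0.5, p(m) = 1 (+); new bracket [0.5, 1]
m = 0.75, p(m) = -0.53125 (−); new bracket [0.5, 0.75]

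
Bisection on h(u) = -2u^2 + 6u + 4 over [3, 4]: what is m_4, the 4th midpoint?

m = 3.5, h(m) = 0.5 (+); new bracket [3.5, 4]
m = 3.75, h(m) = -1.625 (−); new bracket [3.5, 3.75]
m = 3.625, h(m) = -0.53125 (−); new bracket [3.5, 3.625]
m = 3.5625, h(m) = -0.0078 (−); new bracket [3.5, 3.5625]

3.5625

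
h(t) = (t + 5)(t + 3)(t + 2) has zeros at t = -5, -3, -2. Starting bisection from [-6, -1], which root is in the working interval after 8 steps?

-5

t = -3.5 gives h = 1.125, positive; keep [-6, -3.5]
t = -4.75 gives h = 1.203125, positive; keep [-6, -4.75]
t = -5.375 gives h = -3.005859, negative; keep [-5.375, -4.75]
t = -5.0625 gives h = -0.3948, negative; keep [-5.0625, -4.75]
t = -4.90625 gives h = 0.5194, positive; keep [-5.0625, -4.90625]
t = -4.984375 gives h = 0.0925, positive; keep [-5.0625, -4.984375]
t = -5.0234375 gives h = -0.1434, negative; keep [-5.0234375, -4.984375]
t = -5.00390625 gives h = -0.0235, negative; keep [-5.00390625, -4.984375]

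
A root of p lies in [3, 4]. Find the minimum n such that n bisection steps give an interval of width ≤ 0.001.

10

Width after n steps is 1/2^n. Need 2^n ≥ 1/0.001 = 1000.
2^9 = 512 < 1000 ≤ 2^10 = 1024, so n = 10.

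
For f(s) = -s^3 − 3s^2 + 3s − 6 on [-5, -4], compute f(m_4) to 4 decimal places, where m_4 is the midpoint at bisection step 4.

s = -4.5 gives f = 10.875, positive; keep [-4.5, -4]
s = -4.25 gives f = 3.828125, positive; keep [-4.25, -4]
s = -4.125 gives f = 0.767578, positive; keep [-4.125, -4]
s = -4.0625 gives f = -0.6521, negative; keep [-4.125, -4.0625]

-0.6521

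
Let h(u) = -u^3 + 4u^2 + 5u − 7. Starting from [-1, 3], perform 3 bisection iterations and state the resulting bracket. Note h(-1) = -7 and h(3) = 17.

[0.5, 1]

m = 1, h(m) = 1 (+); new bracket [-1, 1]
m = 0, h(m) = -7 (−); new bracket [0, 1]
m = 0.5, h(m) = -3.625 (−); new bracket [0.5, 1]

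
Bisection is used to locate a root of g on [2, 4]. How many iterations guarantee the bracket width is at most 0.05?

6

Width after n steps is 2/2^n. Need 2^n ≥ 2/0.05 = 40.
2^5 = 32 < 40 ≤ 2^6 = 64, so n = 6.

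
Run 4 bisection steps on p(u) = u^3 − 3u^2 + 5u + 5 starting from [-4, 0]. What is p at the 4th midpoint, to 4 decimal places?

u = -2 gives p = -25, negative; keep [-2, 0]
u = -1 gives p = -4, negative; keep [-1, 0]
u = -0.5 gives p = 1.625, positive; keep [-1, -0.5]
u = -0.75 gives p = -0.8594, negative; keep [-0.75, -0.5]

-0.8594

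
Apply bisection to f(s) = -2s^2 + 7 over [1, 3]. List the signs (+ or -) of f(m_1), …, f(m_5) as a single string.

f(2) = -1 < 0, so the root lies in [1, 2]
f(1.5) = 2.5 > 0, so the root lies in [1.5, 2]
f(1.75) = 0.875 > 0, so the root lies in [1.75, 2]
f(1.875) = -0.0312 < 0, so the root lies in [1.75, 1.875]
f(1.8125) = 0.4297 > 0, so the root lies in [1.8125, 1.875]

-++-+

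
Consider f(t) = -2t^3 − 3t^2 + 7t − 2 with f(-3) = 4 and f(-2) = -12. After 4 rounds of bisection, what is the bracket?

[-2.875, -2.8125]

t = -2.5 gives f = -7, negative; keep [-3, -2.5]
t = -2.75 gives f = -2.34375, negative; keep [-3, -2.75]
t = -2.875 gives f = 0.605469, positive; keep [-2.875, -2.75]
t = -2.8125 gives f = -0.9233, negative; keep [-2.875, -2.8125]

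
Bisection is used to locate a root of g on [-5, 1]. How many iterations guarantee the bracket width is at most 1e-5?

Width after n steps is 6/2^n. Need 2^n ≥ 6/1e-5 = 600000.
2^19 = 524288 < 600000 ≤ 2^20 = 1048576, so n = 20.

20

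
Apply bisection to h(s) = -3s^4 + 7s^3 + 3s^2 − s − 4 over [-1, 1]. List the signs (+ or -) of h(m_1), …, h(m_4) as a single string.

---+

m = 0, h(m) = -4 (−); new bracket [0, 1]
m = 0.5, h(m) = -3.0625 (−); new bracket [0.5, 1]
m = 0.75, h(m) = -1.058594 (−); new bracket [0.75, 1]
m = 0.875, h(m) = 0.3528 (+); new bracket [0.75, 0.875]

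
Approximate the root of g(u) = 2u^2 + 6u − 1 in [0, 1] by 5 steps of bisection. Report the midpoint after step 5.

u = 0.5 gives g = 2.5, positive; keep [0, 0.5]
u = 0.25 gives g = 0.625, positive; keep [0, 0.25]
u = 0.125 gives g = -0.21875, negative; keep [0.125, 0.25]
u = 0.1875 gives g = 0.1953, positive; keep [0.125, 0.1875]
u = 0.15625 gives g = -0.0137, negative; keep [0.15625, 0.1875]

0.15625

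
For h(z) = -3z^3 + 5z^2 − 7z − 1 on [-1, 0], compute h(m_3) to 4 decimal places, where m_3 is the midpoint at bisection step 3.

h(-0.5) = 4.125 > 0, so the root lies in [-0.5, 0]
h(-0.25) = 1.109375 > 0, so the root lies in [-0.25, 0]
h(-0.125) = -0.041016 < 0, so the root lies in [-0.25, -0.125]

-0.0410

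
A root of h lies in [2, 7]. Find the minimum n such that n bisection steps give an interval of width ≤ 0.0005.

Width after n steps is 5/2^n. Need 2^n ≥ 5/0.0005 = 10000.
2^13 = 8192 < 10000 ≤ 2^14 = 16384, so n = 14.

14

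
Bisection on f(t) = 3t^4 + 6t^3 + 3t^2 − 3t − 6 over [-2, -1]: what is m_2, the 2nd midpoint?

midpoint -1.5: f = 0.1875 > 0 → [-1.5, -1]
midpoint -1.25: f = -1.957031 < 0 → [-1.5, -1.25]

-1.25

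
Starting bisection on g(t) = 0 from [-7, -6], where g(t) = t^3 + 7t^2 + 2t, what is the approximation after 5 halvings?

midpoint -6.5: g = 8.125 > 0 → [-7, -6.5]
midpoint -6.75: g = -2.109375 < 0 → [-6.75, -6.5]
midpoint -6.625: g = 3.208984 > 0 → [-6.75, -6.625]
midpoint -6.6875: g = 0.6008 > 0 → [-6.75, -6.6875]
midpoint -6.71875: g = -0.7414 < 0 → [-6.71875, -6.6875]

-6.71875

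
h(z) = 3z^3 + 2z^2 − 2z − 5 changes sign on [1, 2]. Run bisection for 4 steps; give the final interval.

[1.125, 1.1875]

m = 1.5, h(m) = 6.625 (+); new bracket [1, 1.5]
m = 1.25, h(m) = 1.484375 (+); new bracket [1, 1.25]
m = 1.125, h(m) = -0.447266 (−); new bracket [1.125, 1.25]
m = 1.1875, h(m) = 0.469 (+); new bracket [1.125, 1.1875]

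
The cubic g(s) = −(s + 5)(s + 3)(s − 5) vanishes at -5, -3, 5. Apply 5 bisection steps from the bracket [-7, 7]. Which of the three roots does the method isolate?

s = 0 gives g = 75, positive; keep [0, 7]
s = 3.5 gives g = 82.875, positive; keep [3.5, 7]
s = 5.25 gives g = -21.140625, negative; keep [3.5, 5.25]
s = 4.375 gives g = 43.2129, positive; keep [4.375, 5.25]
s = 4.8125 gives g = 14.3738, positive; keep [4.8125, 5.25]

5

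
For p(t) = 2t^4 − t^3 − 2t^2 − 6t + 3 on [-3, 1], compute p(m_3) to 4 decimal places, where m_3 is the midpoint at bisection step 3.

-0.5000

t = -1 gives p = 10, positive; keep [-1, 1]
t = 0 gives p = 3, positive; keep [0, 1]
t = 0.5 gives p = -0.5, negative; keep [0, 0.5]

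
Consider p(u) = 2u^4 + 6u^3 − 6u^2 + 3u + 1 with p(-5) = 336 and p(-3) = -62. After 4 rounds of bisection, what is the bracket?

midpoint -4: p = 21 > 0 → [-4, -3]
midpoint -3.5: p = -40.125 < 0 → [-4, -3.5]
midpoint -3.75: p = -15.523438 < 0 → [-4, -3.75]
midpoint -3.875: p = 1.106 > 0 → [-3.875, -3.75]

[-3.875, -3.75]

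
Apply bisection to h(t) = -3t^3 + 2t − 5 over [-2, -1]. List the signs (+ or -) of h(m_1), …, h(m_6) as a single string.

m = -1.5, h(m) = 2.125 (+); new bracket [-1.5, -1]
m = -1.25, h(m) = -1.640625 (−); new bracket [-1.5, -1.25]
m = -1.375, h(m) = 0.048828 (+); new bracket [-1.375, -1.25]
m = -1.3125, h(m) = -0.842 (−); new bracket [-1.375, -1.3125]
m = -1.34375, h(m) = -0.4084 (−); new bracket [-1.375, -1.34375]
m = -1.359375, h(m) = -0.1828 (−); new bracket [-1.375, -1.359375]

+-+---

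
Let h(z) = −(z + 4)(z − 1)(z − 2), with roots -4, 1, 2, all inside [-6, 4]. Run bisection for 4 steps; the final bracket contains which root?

m = -1, h(m) = -18 (−); new bracket [-6, -1]
m = -3.5, h(m) = -12.375 (−); new bracket [-6, -3.5]
m = -4.75, h(m) = 29.109375 (+); new bracket [-4.75, -3.5]
m = -4.125, h(m) = 3.9238 (+); new bracket [-4.125, -3.5]

-4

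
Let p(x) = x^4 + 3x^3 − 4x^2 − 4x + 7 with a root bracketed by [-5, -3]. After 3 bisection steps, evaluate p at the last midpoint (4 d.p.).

5.3008

x = -4 gives p = 23, positive; keep [-4, -3]
x = -3.5 gives p = -6.5625, negative; keep [-4, -3.5]
x = -3.75 gives p = 5.300781, positive; keep [-3.75, -3.5]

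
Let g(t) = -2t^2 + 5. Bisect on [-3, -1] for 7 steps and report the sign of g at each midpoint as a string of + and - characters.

m = -2, g(m) = -3 (−); new bracket [-2, -1]
m = -1.5, g(m) = 0.5 (+); new bracket [-2, -1.5]
m = -1.75, g(m) = -1.125 (−); new bracket [-1.75, -1.5]
m = -1.625, g(m) = -0.2812 (−); new bracket [-1.625, -1.5]
m = -1.5625, g(m) = 0.1172 (+); new bracket [-1.625, -1.5625]
m = -1.59375, g(m) = -0.0801 (−); new bracket [-1.59375, -1.5625]
m = -1.578125, g(m) = 0.019 (+); new bracket [-1.59375, -1.578125]

-+--+-+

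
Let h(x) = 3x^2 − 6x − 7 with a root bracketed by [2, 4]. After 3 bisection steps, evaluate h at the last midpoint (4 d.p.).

-0.8125

midpoint 3: h = 2 > 0 → [2, 3]
midpoint 2.5: h = -3.25 < 0 → [2.5, 3]
midpoint 2.75: h = -0.8125 < 0 → [2.75, 3]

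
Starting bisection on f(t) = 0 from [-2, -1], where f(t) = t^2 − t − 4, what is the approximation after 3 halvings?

m = -1.5, f(m) = -0.25 (−); new bracket [-2, -1.5]
m = -1.75, f(m) = 0.8125 (+); new bracket [-1.75, -1.5]
m = -1.625, f(m) = 0.265625 (+); new bracket [-1.625, -1.5]

-1.625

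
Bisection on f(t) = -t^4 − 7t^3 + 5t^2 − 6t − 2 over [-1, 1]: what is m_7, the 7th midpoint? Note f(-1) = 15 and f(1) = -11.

-0.265625

t = 0 gives f = -2, negative; keep [-1, 0]
t = -0.5 gives f = 3.0625, positive; keep [-0.5, 0]
t = -0.25 gives f = -0.082031, negative; keep [-0.5, -0.25]
t = -0.375 gives f = 1.3025, positive; keep [-0.375, -0.25]
t = -0.3125 gives f = 0.5674, positive; keep [-0.3125, -0.25]
t = -0.28125 gives f = 0.2325, positive; keep [-0.28125, -0.25]
t = -0.265625 gives f = 0.0727, positive; keep [-0.265625, -0.25]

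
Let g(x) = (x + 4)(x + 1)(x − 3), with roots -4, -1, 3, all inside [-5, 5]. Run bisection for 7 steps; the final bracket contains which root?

3

m = 0, g(m) = -12 (−); new bracket [0, 5]
m = 2.5, g(m) = -11.375 (−); new bracket [2.5, 5]
m = 3.75, g(m) = 27.609375 (+); new bracket [2.5, 3.75]
m = 3.125, g(m) = 3.6738 (+); new bracket [2.5, 3.125]
m = 2.8125, g(m) = -4.8699 (−); new bracket [2.8125, 3.125]
m = 2.96875, g(m) = -0.8643 (−); new bracket [2.96875, 3.125]
m = 3.046875, g(m) = 1.3368 (+); new bracket [2.96875, 3.046875]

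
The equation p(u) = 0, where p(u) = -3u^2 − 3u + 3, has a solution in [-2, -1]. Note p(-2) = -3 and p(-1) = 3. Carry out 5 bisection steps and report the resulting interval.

p(-1.5) = 0.75 > 0, so the root lies in [-2, -1.5]
p(-1.75) = -0.9375 < 0, so the root lies in [-1.75, -1.5]
p(-1.625) = -0.046875 < 0, so the root lies in [-1.625, -1.5]
p(-1.5625) = 0.3633 > 0, so the root lies in [-1.625, -1.5625]
p(-1.59375) = 0.1611 > 0, so the root lies in [-1.625, -1.59375]

[-1.625, -1.59375]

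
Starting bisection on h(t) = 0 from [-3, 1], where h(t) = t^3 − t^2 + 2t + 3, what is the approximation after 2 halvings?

0

t = -1 gives h = -1, negative; keep [-1, 1]
t = 0 gives h = 3, positive; keep [-1, 0]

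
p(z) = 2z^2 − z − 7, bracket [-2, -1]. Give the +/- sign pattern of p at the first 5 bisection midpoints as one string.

-+-++

midpoint -1.5: p = -1 < 0 → [-2, -1.5]
midpoint -1.75: p = 0.875 > 0 → [-1.75, -1.5]
midpoint -1.625: p = -0.09375 < 0 → [-1.75, -1.625]
midpoint -1.6875: p = 0.3828 > 0 → [-1.6875, -1.625]
midpoint -1.65625: p = 0.1426 > 0 → [-1.65625, -1.625]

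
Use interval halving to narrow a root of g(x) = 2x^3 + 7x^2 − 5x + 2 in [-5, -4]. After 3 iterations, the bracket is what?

x = -4.5 gives g = -16, negative; keep [-4.5, -4]
x = -4.25 gives g = -3.84375, negative; keep [-4.25, -4]
x = -4.125 gives g = 1.355469, positive; keep [-4.25, -4.125]

[-4.25, -4.125]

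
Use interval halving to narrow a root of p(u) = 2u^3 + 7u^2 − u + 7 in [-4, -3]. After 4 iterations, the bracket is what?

u = -3.5 gives p = 10.5, positive; keep [-4, -3.5]
u = -3.75 gives p = 3.71875, positive; keep [-4, -3.75]
u = -3.875 gives p = -0.386719, negative; keep [-3.875, -3.75]
u = -3.8125 gives p = 1.728, positive; keep [-3.875, -3.8125]

[-3.875, -3.8125]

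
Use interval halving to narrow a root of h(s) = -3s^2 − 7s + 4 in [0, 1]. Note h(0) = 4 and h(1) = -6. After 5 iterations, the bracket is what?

[0.46875, 0.5]

midpoint 0.5: h = -0.25 < 0 → [0, 0.5]
midpoint 0.25: h = 2.0625 > 0 → [0.25, 0.5]
midpoint 0.375: h = 0.953125 > 0 → [0.375, 0.5]
midpoint 0.4375: h = 0.3633 > 0 → [0.4375, 0.5]
midpoint 0.46875: h = 0.0596 > 0 → [0.46875, 0.5]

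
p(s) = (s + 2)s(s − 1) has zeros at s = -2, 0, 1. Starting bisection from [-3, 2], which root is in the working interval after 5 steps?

-2

m = -0.5, p(m) = 1.125 (+); new bracket [-3, -0.5]
m = -1.75, p(m) = 1.203125 (+); new bracket [-3, -1.75]
m = -2.375, p(m) = -3.005859 (−); new bracket [-2.375, -1.75]
m = -2.0625, p(m) = -0.3948 (−); new bracket [-2.0625, -1.75]
m = -1.90625, p(m) = 0.5194 (+); new bracket [-2.0625, -1.90625]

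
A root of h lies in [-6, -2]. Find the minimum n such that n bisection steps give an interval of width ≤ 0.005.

10

Width after n steps is 4/2^n. Need 2^n ≥ 4/0.005 = 800.
2^9 = 512 < 800 ≤ 2^10 = 1024, so n = 10.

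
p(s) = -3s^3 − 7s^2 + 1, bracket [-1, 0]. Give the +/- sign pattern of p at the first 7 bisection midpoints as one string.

midpoint -0.5: p = -0.375 < 0 → [-0.5, 0]
midpoint -0.25: p = 0.609375 > 0 → [-0.5, -0.25]
midpoint -0.375: p = 0.173828 > 0 → [-0.5, -0.375]
midpoint -0.4375: p = -0.0886 < 0 → [-0.4375, -0.375]
midpoint -0.40625: p = 0.0459 > 0 → [-0.4375, -0.40625]
midpoint -0.421875: p = -0.0206 < 0 → [-0.421875, -0.40625]
midpoint -0.4140625: p = 0.0128 > 0 → [-0.421875, -0.4140625]

-++-+-+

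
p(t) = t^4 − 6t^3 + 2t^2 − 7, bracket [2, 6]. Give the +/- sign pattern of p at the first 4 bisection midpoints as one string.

midpoint 4: p = -103 < 0 → [4, 6]
midpoint 5: p = -82 < 0 → [5, 6]
midpoint 5.5: p = -29.6875 < 0 → [5.5, 6]
midpoint 5.75: p = 11.5977 > 0 → [5.5, 5.75]

---+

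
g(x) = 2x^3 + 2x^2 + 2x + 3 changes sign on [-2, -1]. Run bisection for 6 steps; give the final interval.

[-1.21875, -1.203125]

g(-1.5) = -2.25 < 0, so the root lies in [-1.5, -1]
g(-1.25) = -0.28125 < 0, so the root lies in [-1.25, -1]
g(-1.125) = 0.433594 > 0, so the root lies in [-1.25, -1.125]
g(-1.1875) = 0.0962 > 0, so the root lies in [-1.25, -1.1875]
g(-1.21875) = -0.0873 < 0, so the root lies in [-1.21875, -1.1875]
g(-1.203125) = 0.0057 > 0, so the root lies in [-1.21875, -1.203125]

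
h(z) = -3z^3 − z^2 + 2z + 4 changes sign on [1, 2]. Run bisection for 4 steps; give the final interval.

m = 1.5, h(m) = -5.375 (−); new bracket [1, 1.5]
m = 1.25, h(m) = -0.921875 (−); new bracket [1, 1.25]
m = 1.125, h(m) = 0.712891 (+); new bracket [1.125, 1.25]
m = 1.1875, h(m) = -0.0588 (−); new bracket [1.125, 1.1875]

[1.125, 1.1875]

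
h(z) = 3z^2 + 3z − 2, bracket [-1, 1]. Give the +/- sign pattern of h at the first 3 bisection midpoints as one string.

-+-

h(0) = -2 < 0, so the root lies in [0, 1]
h(0.5) = 0.25 > 0, so the root lies in [0, 0.5]
h(0.25) = -1.0625 < 0, so the root lies in [0.25, 0.5]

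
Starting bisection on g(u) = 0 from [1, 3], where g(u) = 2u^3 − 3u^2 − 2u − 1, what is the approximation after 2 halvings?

g(2) = -1 < 0, so the root lies in [2, 3]
g(2.5) = 6.5 > 0, so the root lies in [2, 2.5]

2.5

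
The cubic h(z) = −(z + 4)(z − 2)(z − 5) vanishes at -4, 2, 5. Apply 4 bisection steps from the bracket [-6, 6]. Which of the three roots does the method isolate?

-4

z = 0 gives h = -40, negative; keep [-6, 0]
z = -3 gives h = -40, negative; keep [-6, -3]
z = -4.5 gives h = 30.875, positive; keep [-4.5, -3]
z = -3.75 gives h = -12.5781, negative; keep [-4.5, -3.75]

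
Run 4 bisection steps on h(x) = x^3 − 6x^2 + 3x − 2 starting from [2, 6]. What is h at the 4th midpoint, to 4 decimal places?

midpoint 4: h = -22 < 0 → [4, 6]
midpoint 5: h = -12 < 0 → [5, 6]
midpoint 5.5: h = -0.625 < 0 → [5.5, 6]
midpoint 5.75: h = 6.9844 > 0 → [5.5, 5.75]

6.9844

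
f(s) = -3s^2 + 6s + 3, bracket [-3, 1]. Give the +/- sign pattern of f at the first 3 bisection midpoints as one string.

-+-

s = -1 gives f = -6, negative; keep [-1, 1]
s = 0 gives f = 3, positive; keep [-1, 0]
s = -0.5 gives f = -0.75, negative; keep [-0.5, 0]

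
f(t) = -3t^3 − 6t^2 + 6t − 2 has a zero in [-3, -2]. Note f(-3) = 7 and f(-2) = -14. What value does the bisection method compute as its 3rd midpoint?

-2.875

m = -2.5, f(m) = -7.625 (−); new bracket [-3, -2.5]
m = -2.75, f(m) = -1.484375 (−); new bracket [-3, -2.75]
m = -2.875, f(m) = 2.447266 (+); new bracket [-2.875, -2.75]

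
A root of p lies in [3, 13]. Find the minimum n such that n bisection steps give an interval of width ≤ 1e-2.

Width after n steps is 10/2^n. Need 2^n ≥ 10/1e-2 = 1000.
2^9 = 512 < 1000 ≤ 2^10 = 1024, so n = 10.

10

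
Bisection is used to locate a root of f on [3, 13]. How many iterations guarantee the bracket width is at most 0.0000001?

Width after n steps is 10/2^n. Need 2^n ≥ 10/0.0000001 = 100000000.
2^26 = 67108864 < 100000000 ≤ 2^27 = 134217728, so n = 27.

27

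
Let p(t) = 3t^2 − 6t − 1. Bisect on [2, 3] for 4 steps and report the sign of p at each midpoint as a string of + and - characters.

++-+

t = 2.5 gives p = 2.75, positive; keep [2, 2.5]
t = 2.25 gives p = 0.6875, positive; keep [2, 2.25]
t = 2.125 gives p = -0.203125, negative; keep [2.125, 2.25]
t = 2.1875 gives p = 0.2305, positive; keep [2.125, 2.1875]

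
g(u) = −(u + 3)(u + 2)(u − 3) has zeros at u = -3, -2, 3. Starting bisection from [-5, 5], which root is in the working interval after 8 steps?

g(0) = 18 > 0, so the root lies in [0, 5]
g(2.5) = 12.375 > 0, so the root lies in [2.5, 5]
g(3.75) = -29.109375 < 0, so the root lies in [2.5, 3.75]
g(3.125) = -3.9238 < 0, so the root lies in [2.5, 3.125]
g(2.8125) = 5.2449 > 0, so the root lies in [2.8125, 3.125]
g(2.96875) = 0.9268 > 0, so the root lies in [2.96875, 3.125]
g(3.046875) = -1.4305 < 0, so the root lies in [2.96875, 3.046875]
g(3.0078125) = -0.235 < 0, so the root lies in [2.96875, 3.0078125]

3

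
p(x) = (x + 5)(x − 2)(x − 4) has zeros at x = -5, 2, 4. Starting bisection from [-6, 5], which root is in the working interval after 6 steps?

midpoint -0.5: p = 50.625 > 0 → [-6, -0.5]
midpoint -3.25: p = 66.609375 > 0 → [-6, -3.25]
midpoint -4.625: p = 21.427734 > 0 → [-6, -4.625]
midpoint -5.3125: p = -21.2805 < 0 → [-5.3125, -4.625]
midpoint -4.96875: p = 1.9532 > 0 → [-5.3125, -4.96875]
midpoint -5.140625: p = -9.1786 < 0 → [-5.140625, -4.96875]

-5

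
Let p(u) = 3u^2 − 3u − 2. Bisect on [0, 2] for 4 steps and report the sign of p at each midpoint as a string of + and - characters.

-+--

midpoint 1: p = -2 < 0 → [1, 2]
midpoint 1.5: p = 0.25 > 0 → [1, 1.5]
midpoint 1.25: p = -1.0625 < 0 → [1.25, 1.5]
midpoint 1.375: p = -0.4531 < 0 → [1.375, 1.5]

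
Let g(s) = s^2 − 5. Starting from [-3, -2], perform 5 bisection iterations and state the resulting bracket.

[-2.25, -2.21875]

g(-2.5) = 1.25 > 0, so the root lies in [-2.5, -2]
g(-2.25) = 0.0625 > 0, so the root lies in [-2.25, -2]
g(-2.125) = -0.484375 < 0, so the root lies in [-2.25, -2.125]
g(-2.1875) = -0.2148 < 0, so the root lies in [-2.25, -2.1875]
g(-2.21875) = -0.0771 < 0, so the root lies in [-2.25, -2.21875]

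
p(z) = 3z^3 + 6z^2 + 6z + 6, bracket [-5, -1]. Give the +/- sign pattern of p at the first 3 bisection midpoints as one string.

--+

p(-3) = -39 < 0, so the root lies in [-3, -1]
p(-2) = -6 < 0, so the root lies in [-2, -1]
p(-1.5) = 0.375 > 0, so the root lies in [-2, -1.5]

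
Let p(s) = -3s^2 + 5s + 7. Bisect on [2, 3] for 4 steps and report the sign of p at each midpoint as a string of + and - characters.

+--+

m = 2.5, p(m) = 0.75 (+); new bracket [2.5, 3]
m = 2.75, p(m) = -1.9375 (−); new bracket [2.5, 2.75]
m = 2.625, p(m) = -0.546875 (−); new bracket [2.5, 2.625]
m = 2.5625, p(m) = 0.1133 (+); new bracket [2.5625, 2.625]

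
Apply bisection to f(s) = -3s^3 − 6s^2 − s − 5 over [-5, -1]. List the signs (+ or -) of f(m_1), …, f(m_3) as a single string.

f(-3) = 25 > 0, so the root lies in [-3, -1]
f(-2) = -3 < 0, so the root lies in [-3, -2]
f(-2.5) = 6.875 > 0, so the root lies in [-2.5, -2]

+-+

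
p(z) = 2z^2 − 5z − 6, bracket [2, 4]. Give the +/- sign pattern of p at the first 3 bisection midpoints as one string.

midpoint 3: p = -3 < 0 → [3, 4]
midpoint 3.5: p = 1 > 0 → [3, 3.5]
midpoint 3.25: p = -1.125 < 0 → [3.25, 3.5]

-+-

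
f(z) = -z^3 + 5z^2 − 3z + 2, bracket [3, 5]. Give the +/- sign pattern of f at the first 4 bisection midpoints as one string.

z = 4 gives f = 6, positive; keep [4, 5]
z = 4.5 gives f = -1.375, negative; keep [4, 4.5]
z = 4.25 gives f = 2.796875, positive; keep [4.25, 4.5]
z = 4.375 gives f = 0.8379, positive; keep [4.375, 4.5]

+-++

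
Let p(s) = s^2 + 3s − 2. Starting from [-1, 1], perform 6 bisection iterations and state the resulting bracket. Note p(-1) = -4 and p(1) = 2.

[0.53125, 0.5625]

m = 0, p(m) = -2 (−); new bracket [0, 1]
m = 0.5, p(m) = -0.25 (−); new bracket [0.5, 1]
m = 0.75, p(m) = 0.8125 (+); new bracket [0.5, 0.75]
m = 0.625, p(m) = 0.2656 (+); new bracket [0.5, 0.625]
m = 0.5625, p(m) = 0.0039 (+); new bracket [0.5, 0.5625]
m = 0.53125, p(m) = -0.124 (−); new bracket [0.53125, 0.5625]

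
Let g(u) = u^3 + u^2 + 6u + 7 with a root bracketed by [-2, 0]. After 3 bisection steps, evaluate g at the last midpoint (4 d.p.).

-0.8906

g(-1) = 1 > 0, so the root lies in [-2, -1]
g(-1.5) = -3.125 < 0, so the root lies in [-1.5, -1]
g(-1.25) = -0.890625 < 0, so the root lies in [-1.25, -1]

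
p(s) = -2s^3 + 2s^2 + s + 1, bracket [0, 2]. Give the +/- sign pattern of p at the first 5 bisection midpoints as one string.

s = 1 gives p = 2, positive; keep [1, 2]
s = 1.5 gives p = 0.25, positive; keep [1.5, 2]
s = 1.75 gives p = -1.84375, negative; keep [1.5, 1.75]
s = 1.625 gives p = -0.6758, negative; keep [1.5, 1.625]
s = 1.5625 gives p = -0.1841, negative; keep [1.5, 1.5625]

++---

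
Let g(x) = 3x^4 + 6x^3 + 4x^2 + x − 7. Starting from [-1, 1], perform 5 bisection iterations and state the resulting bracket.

[0.75, 0.8125]

x = 0 gives g = -7, negative; keep [0, 1]
x = 0.5 gives g = -4.5625, negative; keep [0.5, 1]
x = 0.75 gives g = -0.519531, negative; keep [0.75, 1]
x = 0.875 gives g = 2.7156, positive; keep [0.75, 0.875]
x = 0.8125 gives g = 0.9788, positive; keep [0.75, 0.8125]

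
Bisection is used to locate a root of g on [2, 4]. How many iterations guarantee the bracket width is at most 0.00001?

Width after n steps is 2/2^n. Need 2^n ≥ 2/0.00001 = 200000.
2^17 = 131072 < 200000 ≤ 2^18 = 262144, so n = 18.

18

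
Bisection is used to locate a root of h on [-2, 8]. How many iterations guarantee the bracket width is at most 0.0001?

Width after n steps is 10/2^n. Need 2^n ≥ 10/0.0001 = 100000.
2^16 = 65536 < 100000 ≤ 2^17 = 131072, so n = 17.

17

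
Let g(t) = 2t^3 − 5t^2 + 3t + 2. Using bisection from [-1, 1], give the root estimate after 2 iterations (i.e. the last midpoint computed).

t = 0 gives g = 2, positive; keep [-1, 0]
t = -0.5 gives g = -1, negative; keep [-0.5, 0]

-0.5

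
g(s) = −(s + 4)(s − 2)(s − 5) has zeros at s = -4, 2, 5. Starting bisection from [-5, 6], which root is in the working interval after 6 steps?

g(0.5) = -30.375 < 0, so the root lies in [-5, 0.5]
g(-2.25) = -53.921875 < 0, so the root lies in [-5, -2.25]
g(-3.625) = -18.193359 < 0, so the root lies in [-5, -3.625]
g(-4.3125) = 18.3704 > 0, so the root lies in [-4.3125, -3.625]
g(-3.96875) = -1.6729 < 0, so the root lies in [-4.3125, -3.96875]
g(-4.140625) = 7.8932 > 0, so the root lies in [-4.140625, -3.96875]

-4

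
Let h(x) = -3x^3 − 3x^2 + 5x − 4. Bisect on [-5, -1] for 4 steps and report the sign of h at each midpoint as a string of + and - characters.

+-++

m = -3, h(m) = 35 (+); new bracket [-3, -1]
m = -2, h(m) = -2 (−); new bracket [-3, -2]
m = -2.5, h(m) = 11.625 (+); new bracket [-2.5, -2]
m = -2.25, h(m) = 3.7344 (+); new bracket [-2.25, -2]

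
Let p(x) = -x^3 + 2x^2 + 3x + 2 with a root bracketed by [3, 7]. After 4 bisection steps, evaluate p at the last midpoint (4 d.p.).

p(5) = -58 < 0, so the root lies in [3, 5]
p(4) = -18 < 0, so the root lies in [3, 4]
p(3.5) = -5.875 < 0, so the root lies in [3, 3.5]
p(3.25) = -1.4531 < 0, so the root lies in [3, 3.25]

-1.4531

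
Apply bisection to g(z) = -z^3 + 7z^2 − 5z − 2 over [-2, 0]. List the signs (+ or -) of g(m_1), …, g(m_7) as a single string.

m = -1, g(m) = 11 (+); new bracket [-1, 0]
m = -0.5, g(m) = 2.375 (+); new bracket [-0.5, 0]
m = -0.25, g(m) = -0.296875 (−); new bracket [-0.5, -0.25]
m = -0.375, g(m) = 0.9121 (+); new bracket [-0.375, -0.25]
m = -0.3125, g(m) = 0.2766 (+); new bracket [-0.3125, -0.25]
m = -0.28125, g(m) = -0.0178 (−); new bracket [-0.3125, -0.28125]
m = -0.296875, g(m) = 0.1275 (+); new bracket [-0.296875, -0.28125]

++-++-+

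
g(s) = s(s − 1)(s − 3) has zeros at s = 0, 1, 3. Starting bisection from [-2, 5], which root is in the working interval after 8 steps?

3

s = 1.5 gives g = -1.125, negative; keep [1.5, 5]
s = 3.25 gives g = 1.828125, positive; keep [1.5, 3.25]
s = 2.375 gives g = -2.041016, negative; keep [2.375, 3.25]
s = 2.8125 gives g = -0.9558, negative; keep [2.8125, 3.25]
s = 3.03125 gives g = 0.1924, positive; keep [2.8125, 3.03125]
s = 2.921875 gives g = -0.4387, negative; keep [2.921875, 3.03125]
s = 2.9765625 gives g = -0.1379, negative; keep [2.9765625, 3.03125]
s = 3.00390625 gives g = 0.0235, positive; keep [2.9765625, 3.00390625]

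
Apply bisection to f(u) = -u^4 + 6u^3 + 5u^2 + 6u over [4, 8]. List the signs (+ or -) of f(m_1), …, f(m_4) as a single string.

+-++

m = 6, f(m) = 216 (+); new bracket [6, 8]
m = 7, f(m) = -56 (−); new bracket [6, 7]
m = 6.5, f(m) = 112.9375 (+); new bracket [6.5, 7]
m = 6.75, f(m) = 37.6523 (+); new bracket [6.75, 7]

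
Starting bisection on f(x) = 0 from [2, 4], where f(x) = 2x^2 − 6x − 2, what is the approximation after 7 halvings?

3.296875

midpoint 3: f = -2 < 0 → [3, 4]
midpoint 3.5: f = 1.5 > 0 → [3, 3.5]
midpoint 3.25: f = -0.375 < 0 → [3.25, 3.5]
midpoint 3.375: f = 0.5312 > 0 → [3.25, 3.375]
midpoint 3.3125: f = 0.0703 > 0 → [3.25, 3.3125]
midpoint 3.28125: f = -0.1543 < 0 → [3.28125, 3.3125]
midpoint 3.296875: f = -0.0425 < 0 → [3.296875, 3.3125]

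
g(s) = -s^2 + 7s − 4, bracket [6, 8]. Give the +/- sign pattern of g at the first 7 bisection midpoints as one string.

midpoint 7: g = -4 < 0 → [6, 7]
midpoint 6.5: g = -0.75 < 0 → [6, 6.5]
midpoint 6.25: g = 0.6875 > 0 → [6.25, 6.5]
midpoint 6.375: g = -0.0156 < 0 → [6.25, 6.375]
midpoint 6.3125: g = 0.3398 > 0 → [6.3125, 6.375]
midpoint 6.34375: g = 0.1631 > 0 → [6.34375, 6.375]
midpoint 6.359375: g = 0.074 > 0 → [6.359375, 6.375]

--+-+++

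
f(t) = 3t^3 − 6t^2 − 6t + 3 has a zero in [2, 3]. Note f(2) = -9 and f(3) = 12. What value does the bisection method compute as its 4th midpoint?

f(2.5) = -2.625 < 0, so the root lies in [2.5, 3]
f(2.75) = 3.515625 > 0, so the root lies in [2.5, 2.75]
f(2.625) = 0.169922 > 0, so the root lies in [2.5, 2.625]
f(2.5625) = -1.2942 < 0, so the root lies in [2.5625, 2.625]

2.5625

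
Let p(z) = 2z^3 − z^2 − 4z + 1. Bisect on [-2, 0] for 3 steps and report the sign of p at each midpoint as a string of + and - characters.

+-+

m = -1, p(m) = 2 (+); new bracket [-2, -1]
m = -1.5, p(m) = -2 (−); new bracket [-1.5, -1]
m = -1.25, p(m) = 0.53125 (+); new bracket [-1.5, -1.25]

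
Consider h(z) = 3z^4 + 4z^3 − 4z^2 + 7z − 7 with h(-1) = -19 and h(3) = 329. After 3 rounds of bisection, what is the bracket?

z = 1 gives h = 3, positive; keep [-1, 1]
z = 0 gives h = -7, negative; keep [0, 1]
z = 0.5 gives h = -3.8125, negative; keep [0.5, 1]

[0.5, 1]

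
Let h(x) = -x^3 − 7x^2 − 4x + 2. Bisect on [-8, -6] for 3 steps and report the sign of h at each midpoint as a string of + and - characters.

h(-7) = 30 > 0, so the root lies in [-7, -6]
h(-6.5) = 6.875 > 0, so the root lies in [-6.5, -6]
h(-6.25) = -2.296875 < 0, so the root lies in [-6.5, -6.25]

++-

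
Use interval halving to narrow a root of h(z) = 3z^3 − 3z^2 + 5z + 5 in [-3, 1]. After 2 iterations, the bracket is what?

[-1, 0]

h(-1) = -6 < 0, so the root lies in [-1, 1]
h(0) = 5 > 0, so the root lies in [-1, 0]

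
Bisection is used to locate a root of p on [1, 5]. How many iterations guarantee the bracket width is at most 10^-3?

12

Width after n steps is 4/2^n. Need 2^n ≥ 4/10^-3 = 4000.
2^11 = 2048 < 4000 ≤ 2^12 = 4096, so n = 12.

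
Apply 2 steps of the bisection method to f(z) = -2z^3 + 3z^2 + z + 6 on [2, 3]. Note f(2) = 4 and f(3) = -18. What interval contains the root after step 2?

z = 2.5 gives f = -4, negative; keep [2, 2.5]
z = 2.25 gives f = 0.65625, positive; keep [2.25, 2.5]

[2.25, 2.5]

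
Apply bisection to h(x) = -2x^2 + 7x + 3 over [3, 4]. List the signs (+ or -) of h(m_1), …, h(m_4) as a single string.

h(3.5) = 3 > 0, so the root lies in [3.5, 4]
h(3.75) = 1.125 > 0, so the root lies in [3.75, 4]
h(3.875) = 0.09375 > 0, so the root lies in [3.875, 4]
h(3.9375) = -0.4453 < 0, so the root lies in [3.875, 3.9375]

+++-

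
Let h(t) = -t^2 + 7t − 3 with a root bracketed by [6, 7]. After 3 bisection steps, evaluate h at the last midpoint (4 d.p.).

-0.5156

midpoint 6.5: h = 0.25 > 0 → [6.5, 7]
midpoint 6.75: h = -1.3125 < 0 → [6.5, 6.75]
midpoint 6.625: h = -0.515625 < 0 → [6.5, 6.625]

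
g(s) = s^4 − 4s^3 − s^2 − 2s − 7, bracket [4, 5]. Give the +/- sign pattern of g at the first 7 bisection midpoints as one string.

+--+-++

s = 4.5 gives g = 9.3125, positive; keep [4, 4.5]
s = 4.25 gives g = -14.371094, negative; keep [4.25, 4.5]
s = 4.375 gives g = -3.488037, negative; keep [4.375, 4.5]
s = 4.4375 gives g = 2.6626, positive; keep [4.375, 4.4375]
s = 4.40625 gives g = -0.4739, negative; keep [4.40625, 4.4375]
s = 4.421875 gives g = 1.0789, positive; keep [4.40625, 4.421875]
s = 4.4140625 gives g = 0.2987, positive; keep [4.40625, 4.4140625]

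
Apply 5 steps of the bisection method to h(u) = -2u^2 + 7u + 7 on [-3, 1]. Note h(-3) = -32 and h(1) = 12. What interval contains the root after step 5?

h(-1) = -2 < 0, so the root lies in [-1, 1]
h(0) = 7 > 0, so the root lies in [-1, 0]
h(-0.5) = 3 > 0, so the root lies in [-1, -0.5]
h(-0.75) = 0.625 > 0, so the root lies in [-1, -0.75]
h(-0.875) = -0.6562 < 0, so the root lies in [-0.875, -0.75]

[-0.875, -0.75]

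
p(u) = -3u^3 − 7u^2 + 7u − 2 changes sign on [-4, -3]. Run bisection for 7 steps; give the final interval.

u = -3.5 gives p = 16.375, positive; keep [-3.5, -3]
u = -3.25 gives p = 4.296875, positive; keep [-3.25, -3]
u = -3.125 gives p = -0.681641, negative; keep [-3.25, -3.125]
u = -3.1875 gives p = 1.7229, positive; keep [-3.1875, -3.125]
u = -3.15625 gives p = 0.4997, positive; keep [-3.15625, -3.125]
u = -3.140625 gives p = -0.0961, negative; keep [-3.15625, -3.140625]
u = -3.1484375 gives p = 0.2005, positive; keep [-3.1484375, -3.140625]

[-3.1484375, -3.140625]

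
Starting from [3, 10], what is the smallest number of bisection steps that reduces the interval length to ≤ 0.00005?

18

Width after n steps is 7/2^n. Need 2^n ≥ 7/0.00005 = 140000.
2^17 = 131072 < 140000 ≤ 2^18 = 262144, so n = 18.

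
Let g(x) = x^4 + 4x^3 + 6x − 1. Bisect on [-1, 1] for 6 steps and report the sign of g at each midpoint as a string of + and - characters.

x = 0 gives g = -1, negative; keep [0, 1]
x = 0.5 gives g = 2.5625, positive; keep [0, 0.5]
x = 0.25 gives g = 0.566406, positive; keep [0, 0.25]
x = 0.125 gives g = -0.2419, negative; keep [0.125, 0.25]
x = 0.1875 gives g = 0.1526, positive; keep [0.125, 0.1875]
x = 0.15625 gives g = -0.0466, negative; keep [0.15625, 0.1875]

-++-+-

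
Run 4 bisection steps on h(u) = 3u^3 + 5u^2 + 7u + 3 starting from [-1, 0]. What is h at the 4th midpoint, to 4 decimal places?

midpoint -0.5: h = 0.375 > 0 → [-1, -0.5]
midpoint -0.75: h = -0.703125 < 0 → [-0.75, -0.5]
midpoint -0.625: h = -0.154297 < 0 → [-0.625, -0.5]
midpoint -0.5625: h = 0.1106 > 0 → [-0.625, -0.5625]

0.1106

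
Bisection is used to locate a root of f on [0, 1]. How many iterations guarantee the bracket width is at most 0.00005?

15

Width after n steps is 1/2^n. Need 2^n ≥ 1/0.00005 = 20000.
2^14 = 16384 < 20000 ≤ 2^15 = 32768, so n = 15.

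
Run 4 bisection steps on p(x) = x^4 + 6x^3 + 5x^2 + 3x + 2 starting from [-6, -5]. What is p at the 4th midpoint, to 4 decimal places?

-6.6802

p(-5.5) = 53.5625 > 0, so the root lies in [-5.5, -5]
p(-5.25) = 15.535156 > 0, so the root lies in [-5.25, -5]
p(-5.125) = 0.168213 > 0, so the root lies in [-5.125, -5]
p(-5.0625) = -6.6802 < 0, so the root lies in [-5.125, -5.0625]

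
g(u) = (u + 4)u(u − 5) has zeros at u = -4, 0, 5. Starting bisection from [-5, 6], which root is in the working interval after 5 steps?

u = 0.5 gives g = -10.125, negative; keep [0.5, 6]
u = 3.25 gives g = -41.234375, negative; keep [3.25, 6]
u = 4.625 gives g = -14.958984, negative; keep [4.625, 6]
u = 5.3125 gives g = 15.4602, positive; keep [4.625, 5.3125]
u = 4.96875 gives g = -1.3926, negative; keep [4.96875, 5.3125]

5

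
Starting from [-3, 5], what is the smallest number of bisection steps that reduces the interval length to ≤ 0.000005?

21

Width after n steps is 8/2^n. Need 2^n ≥ 8/0.000005 = 1600000.
2^20 = 1048576 < 1600000 ≤ 2^21 = 2097152, so n = 21.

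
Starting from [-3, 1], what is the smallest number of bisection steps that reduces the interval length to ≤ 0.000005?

20

Width after n steps is 4/2^n. Need 2^n ≥ 4/0.000005 = 800000.
2^19 = 524288 < 800000 ≤ 2^20 = 1048576, so n = 20.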